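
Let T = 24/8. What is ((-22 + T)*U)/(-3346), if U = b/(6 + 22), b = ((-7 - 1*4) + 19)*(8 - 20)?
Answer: -228/11711 ≈ -0.019469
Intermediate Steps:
T = 3 (T = 24*(1/8) = 3)
b = -96 (b = ((-7 - 4) + 19)*(-12) = (-11 + 19)*(-12) = 8*(-12) = -96)
U = -24/7 (U = -96/(6 + 22) = -96/28 = -96*1/28 = -24/7 ≈ -3.4286)
((-22 + T)*U)/(-3346) = ((-22 + 3)*(-24/7))/(-3346) = -19*(-24/7)*(-1/3346) = (456/7)*(-1/3346) = -228/11711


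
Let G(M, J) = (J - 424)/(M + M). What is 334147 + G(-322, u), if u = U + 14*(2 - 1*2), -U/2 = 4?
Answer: 53797775/161 ≈ 3.3415e+5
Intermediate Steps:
U = -8 (U = -2*4 = -8)
u = -8 (u = -8 + 14*(2 - 1*2) = -8 + 14*(2 - 2) = -8 + 14*0 = -8 + 0 = -8)
G(M, J) = (-424 + J)/(2*M) (G(M, J) = (-424 + J)/((2*M)) = (-424 + J)*(1/(2*M)) = (-424 + J)/(2*M))
334147 + G(-322, u) = 334147 + (½)*(-424 - 8)/(-322) = 334147 + (½)*(-1/322)*(-432) = 334147 + 108/161 = 53797775/161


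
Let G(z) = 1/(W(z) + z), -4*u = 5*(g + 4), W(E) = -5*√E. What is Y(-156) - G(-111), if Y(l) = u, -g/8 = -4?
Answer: (-225*√111 + 4994*I)/(-111*I + 5*√111) ≈ -44.993 - 0.0034896*I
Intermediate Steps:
g = 32 (g = -8*(-4) = 32)
u = -45 (u = -5*(32 + 4)/4 = -5*36/4 = -¼*180 = -45)
Y(l) = -45
G(z) = 1/(z - 5*√z) (G(z) = 1/(-5*√z + z) = 1/(z - 5*√z))
Y(-156) - G(-111) = -45 - 1/(-111 - 5*I*√111)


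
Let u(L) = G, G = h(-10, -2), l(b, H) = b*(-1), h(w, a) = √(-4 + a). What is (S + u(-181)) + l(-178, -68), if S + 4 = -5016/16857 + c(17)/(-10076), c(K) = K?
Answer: 9834423061/56617044 + I*√6 ≈ 173.7 + 2.4495*I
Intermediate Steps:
l(b, H) = -b
G = I*√6 (G = √(-4 - 2) = √(-6) = I*√6 ≈ 2.4495*I)
u(L) = I*√6
S = -243410771/56617044 (S = -4 + (-5016/16857 + 17/(-10076)) = -4 + (-5016*1/16857 + 17*(-1/10076)) = -4 + (-1672/5619 - 17/10076) = -4 - 16942595/56617044 = -243410771/56617044 ≈ -4.2992)
(S + u(-181)) + l(-178, -68) = (-243410771/56617044 + I*√6) - 1*(-178) = (-243410771/56617044 + I*√6) + 178 = 9834423061/56617044 + I*√6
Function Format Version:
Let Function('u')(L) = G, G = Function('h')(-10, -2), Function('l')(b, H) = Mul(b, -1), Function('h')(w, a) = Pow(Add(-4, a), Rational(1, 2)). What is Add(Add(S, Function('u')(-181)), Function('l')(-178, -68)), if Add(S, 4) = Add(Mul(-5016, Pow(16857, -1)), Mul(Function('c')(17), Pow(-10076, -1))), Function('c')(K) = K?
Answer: Add(Rational(9834423061, 56617044), Mul(I, Pow(6, Rational(1, 2)))) ≈ Add(173.70, Mul(2.4495, I))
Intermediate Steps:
Function('l')(b, H) = Mul(-1, b)
G = Mul(I, Pow(6, Rational(1, 2))) (G = Pow(Add(-4, -2), Rational(1, 2)) = Pow(-6, Rational(1, 2)) = Mul(I, Pow(6, Rational(1, 2))) ≈ Mul(2.4495, I))
Function('u')(L) = Mul(I, Pow(6, Rational(1, 2)))
S = Rational(-243410771, 56617044) (S = Add(-4, Add(Mul(-5016, Pow(16857, -1)), Mul(17, Pow(-10076, -1)))) = Add(-4, Add(Mul(-5016, Rational(1, 16857)), Mul(17, Rational(-1, 10076)))) = Add(-4, Add(Rational(-1672, 5619), Rational(-17, 10076))) = Add(-4, Rational(-16942595, 56617044)) = Rational(-243410771, 56617044) ≈ -4.2992)
Add(Add(S, Function('u')(-181)), Function('l')(-178, -68)) = Add(Add(Rational(-243410771, 56617044), Mul(I, Pow(6, Rational(1, 2)))), Mul(-1, -178)) = Add(Add(Rational(-243410771, 56617044), Mul(I, Pow(6, Rational(1, 2)))), 178) = Add(Rational(9834423061, 56617044), Mul(I, Pow(6, Rational(1, 2))))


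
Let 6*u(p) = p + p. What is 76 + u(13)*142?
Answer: 2074/3 ≈ 691.33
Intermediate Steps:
u(p) = p/3 (u(p) = (p + p)/6 = (2*p)/6 = p/3)
76 + u(13)*142 = 76 + ((⅓)*13)*142 = 76 + (13/3)*142 = 76 + 1846/3 = 2074/3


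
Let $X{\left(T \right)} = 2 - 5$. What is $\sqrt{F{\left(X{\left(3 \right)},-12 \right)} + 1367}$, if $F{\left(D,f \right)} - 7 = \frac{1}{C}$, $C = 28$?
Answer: $\frac{\sqrt{269311}}{14} \approx 37.068$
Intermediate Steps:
$X{\left(T \right)} = -3$ ($X{\left(T \right)} = 2 - 5 = -3$)
$F{\left(D,f \right)} = \frac{197}{28}$ ($F{\left(D,f \right)} = 7 + \frac{1}{28} = \frac{197}{28}$)
$\sqrt{F{\left(X{\left(3 \right)},-12 \right)} + 1367} = \sqrt{\frac{197}{28} + 1367} = \sqrt{\frac{38473}{28}} = \frac{\sqrt{269311}}{14}$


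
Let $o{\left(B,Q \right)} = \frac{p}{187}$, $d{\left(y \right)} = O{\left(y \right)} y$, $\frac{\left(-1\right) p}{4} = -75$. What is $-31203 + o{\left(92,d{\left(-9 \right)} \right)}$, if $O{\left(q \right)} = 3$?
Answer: $- \frac{5834661}{187} \approx -31201.0$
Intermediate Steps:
$p = 300$ ($p = \left(-4\right) \left(-75\right) = 300$)
$d{\left(y \right)} = 3 y$
$o{\left(B,Q \right)} = \frac{300}{187}$
$-31203 + o{\left(92,d{\left(-9 \right)} \right)} = -31203 + \frac{300}{187} = - \frac{5834661}{187}$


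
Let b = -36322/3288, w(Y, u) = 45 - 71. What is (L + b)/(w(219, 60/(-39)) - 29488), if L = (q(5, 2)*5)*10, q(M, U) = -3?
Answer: 264761/48521016 ≈ 0.0054566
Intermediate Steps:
w(Y, u) = -26
b = -18161/1644 (b = -36322*1/3288 = -18161/1644 ≈ -11.047)
L = -150 (L = -3*5*10 = -15*10 = -150)
(L + b)/(w(219, 60/(-39)) - 29488) = (-150 - 18161/1644)/(-26 - 29488) = -264761/1644/(-29514) = -264761/1644*(-1/29514) = 264761/48521016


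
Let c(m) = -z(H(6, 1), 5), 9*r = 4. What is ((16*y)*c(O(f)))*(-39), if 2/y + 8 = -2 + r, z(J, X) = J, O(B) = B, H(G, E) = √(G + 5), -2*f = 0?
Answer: -5616*√11/43 ≈ -433.17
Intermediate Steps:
r = 4/9 (r = (⅑)*4 = 4/9 ≈ 0.44444)
f = 0 (f = -½*0 = 0)
H(G, E) = √(5 + G)
y = -9/43 (y = 2/(-8 + (-2 + 4/9)) = 2/(-8 - 14/9) = 2/(-86/9) = 2*(-9/86) = -9/43 ≈ -0.20930)
c(m) = -√11 (c(m) = -√(5 + 6) = -√11)
((16*y)*c(O(f)))*(-39) = ((16*(-9/43))*(-√11))*(-39) = -(-144)*√11/43*(-39) = (144*√11/43)*(-39) = -5616*√11/43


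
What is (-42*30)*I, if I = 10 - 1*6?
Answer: -5040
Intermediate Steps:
I = 4 (I = 10 - 6 = 4)
(-42*30)*I = -42*30*4 = -1260*4 = -5040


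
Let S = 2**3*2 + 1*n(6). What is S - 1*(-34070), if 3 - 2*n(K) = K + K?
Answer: 68163/2 ≈ 34082.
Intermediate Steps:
n(K) = 3/2 - K (n(K) = 3/2 - (K + K)/2 = 3/2 - K)
S = 23/2 (S = 2**3*2 + 1*(3/2 - 1*6) = 8*2 + 1*(3/2 - 6) = 16 + 1*(-9/2) = 16 - 9/2 = 23/2 ≈ 11.500)
S - 1*(-34070) = 23/2 - 1*(-34070) = 23/2 + 34070 = 68163/2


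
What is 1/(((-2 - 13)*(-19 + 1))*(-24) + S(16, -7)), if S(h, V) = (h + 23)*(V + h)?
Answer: -1/6129 ≈ -0.00016316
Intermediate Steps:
S(h, V) = (23 + h)*(V + h)
1/(((-2 - 13)*(-19 + 1))*(-24) + S(16, -7)) = 1/(((-2 - 13)*(-19 + 1))*(-24) + (16² + 23*(-7) + 23*16 - 7*16)) = 1/(-15*(-18)*(-24) + (256 - 161 + 368 - 112)) = 1/(270*(-24) + 351) = 1/(-6480 + 351) = 1/(-6129) = -1/6129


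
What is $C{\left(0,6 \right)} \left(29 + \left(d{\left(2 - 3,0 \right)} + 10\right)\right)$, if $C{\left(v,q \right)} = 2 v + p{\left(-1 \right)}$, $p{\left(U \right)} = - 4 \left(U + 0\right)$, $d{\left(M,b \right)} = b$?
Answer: $156$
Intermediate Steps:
$p{\left(U \right)} = - 4 U$
$C{\left(v,q \right)} = 4 + 2 v$ ($C{\left(v,q \right)} = 2 v - -4 = 2 v + 4 = 4 + 2 v$)
$C{\left(0,6 \right)} \left(29 + \left(d{\left(2 - 3,0 \right)} + 10\right)\right) = \left(4 + 2 \cdot 0\right) \left(29 + \left(0 + 10\right)\right) = \left(4 + 0\right) \left(29 + 10\right) = 4 \cdot 39 = 156$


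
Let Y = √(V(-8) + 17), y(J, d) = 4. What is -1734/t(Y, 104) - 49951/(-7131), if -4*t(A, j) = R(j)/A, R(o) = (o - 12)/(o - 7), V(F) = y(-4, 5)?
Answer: 49951/7131 + 168198*√21/23 ≈ 33519.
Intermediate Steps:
V(F) = 4
Y = √21 (Y = √(4 + 17) = √21 ≈ 4.5826)
R(o) = (-12 + o)/(-7 + o)
t(A, j) = -(-12 + j)/(4*A*(-7 + j)) (t(A, j) = -(-12 + j)/(-7 + j)/(4*A) = -(-12 + j)/(4*A*(-7 + j)))
-1734/t(Y, 104) - 49951/(-7131) = -1734*4*√21*(-7 + 104)/(12 - 1*104) - 49951/(-7131) = -1734*388*√21/(12 - 104) - 49951*(-1/7131) = -1734*(-97*√21/23) + 49951/7131 = -(-168198)*√21/23 + 49951/7131 = 168198*√21/23 + 49951/7131 = 49951/7131 + 168198*√21/23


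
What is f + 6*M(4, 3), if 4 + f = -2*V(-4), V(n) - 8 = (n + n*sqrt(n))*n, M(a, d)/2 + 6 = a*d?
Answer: 20 - 64*I ≈ 20.0 - 64.0*I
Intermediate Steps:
M(a, d) = -12 + 2*a*d (M(a, d) = -12 + 2*(a*d) = -12 + 2*a*d)
V(n) = 8 + n*(n + n**(3/2)) (V(n) = 8 + (n + n*sqrt(n))*n = 8 + (n + n**(3/2))*n = 8 + n*(n + n**(3/2)))
f = -52 - 64*I (f = -4 - 2*(8 + (-4)**2 + (-4)**(5/2)) = -4 - 2*(8 + 16 + 32*I) = -4 - 2*(24 + 32*I) = -4 + (-48 - 64*I) = -52 - 64*I ≈ -52.0 - 64.0*I)
f + 6*M(4, 3) = (-52 - 64*I) + 6*(-12 + 2*4*3) = (-52 - 64*I) + 6*(-12 + 24) = (-52 - 64*I) + 6*12 = (-52 - 64*I) + 72 = 20 - 64*I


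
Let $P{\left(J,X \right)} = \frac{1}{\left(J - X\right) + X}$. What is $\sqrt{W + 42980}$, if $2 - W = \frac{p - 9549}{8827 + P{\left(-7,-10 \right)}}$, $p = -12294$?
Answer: $\frac{\sqrt{4558452122611}}{10298} \approx 207.33$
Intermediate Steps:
$P{\left(J,X \right)} = \frac{1}{J}$
$W = \frac{92159}{20596}$ ($W = 2 - \frac{-12294 - 9549}{8827 + \frac{1}{-7}} = 2 - - \frac{21843}{8827 - \frac{1}{7}} = 2 - - \frac{21843}{\frac{61788}{7}} = 2 - \left(-21843\right) \frac{7}{61788} = 2 - - \frac{50967}{20596} = 2 + \frac{50967}{20596} = \frac{92159}{20596} \approx 4.4746$)
$\sqrt{W + 42980} = \sqrt{\frac{92159}{20596} + 42980} = \sqrt{\frac{885308239}{20596}} = \frac{\sqrt{4558452122611}}{10298}$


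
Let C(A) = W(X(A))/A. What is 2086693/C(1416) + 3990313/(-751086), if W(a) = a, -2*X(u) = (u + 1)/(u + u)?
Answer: -12569983984451519473/1064288862 ≈ -1.1811e+10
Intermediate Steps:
X(u) = -(1 + u)/(4*u) (X(u) = -(u + 1)/(2*(u + u)) = -(1 + u)/(2*(2*u)) = -(1 + u)*1/(2*u)/2 = -(1 + u)/(4*u))
C(A) = (-1 - A)/(4*A**2) (C(A) = ((-1 - A)/(4*A))/A = (-1 - A)/(4*A**2))
2086693/C(1416) + 3990313/(-751086) = 2086693/(((1/4)*(-1 - 1*1416)/1416**2)) + 3990313/(-751086) = 2086693/(((1/4)*(1/2005056)*(-1 - 1416))) + 3990313*(-1/751086) = 2086693/(((1/4)*(1/2005056)*(-1417))) - 3990313/751086 = 2086693/(-1417/8020224) - 3990313/751086 = 2086693*(-8020224/1417) - 3990313/751086 = -16735745279232/1417 - 3990313/751086 = -12569983984451519473/1064288862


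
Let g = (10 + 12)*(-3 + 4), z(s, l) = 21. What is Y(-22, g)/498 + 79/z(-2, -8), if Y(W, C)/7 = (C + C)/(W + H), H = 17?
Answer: 10569/2905 ≈ 3.6382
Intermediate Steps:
g = 22 (g = 22*1 = 22)
Y(W, C) = 14*C/(17 + W) (Y(W, C) = 7*((C + C)/(W + 17)) = 7*((2*C)/(17 + W)) = 7*(2*C/(17 + W)) = 14*C/(17 + W))
Y(-22, g)/498 + 79/z(-2, -8) = (14*22/(17 - 22))/498 + 79/21 = (14*22/(-5))*(1/498) + 79*(1/21) = (14*22*(-⅕))*(1/498) + 79/21 = -308/5*1/498 + 79/21 = -154/1245 + 79/21 = 10569/2905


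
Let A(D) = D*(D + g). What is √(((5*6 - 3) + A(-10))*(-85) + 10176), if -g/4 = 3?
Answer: I*√10819 ≈ 104.01*I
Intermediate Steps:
g = -12 (g = -4*3 = -12)
A(D) = D*(-12 + D) (A(D) = D*(D - 12) = D*(-12 + D))
√(((5*6 - 3) + A(-10))*(-85) + 10176) = √(((5*6 - 3) - 10*(-12 - 10))*(-85) + 10176) = √(((30 - 3) - 10*(-22))*(-85) + 10176) = √((27 + 220)*(-85) + 10176) = √(247*(-85) + 10176) = √(-20995 + 10176) = √(-10819) = I*√10819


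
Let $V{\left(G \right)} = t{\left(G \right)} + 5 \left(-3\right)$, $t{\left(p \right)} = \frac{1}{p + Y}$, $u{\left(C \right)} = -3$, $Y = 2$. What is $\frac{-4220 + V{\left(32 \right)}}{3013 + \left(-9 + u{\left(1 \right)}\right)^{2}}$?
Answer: $- \frac{143989}{107338} \approx -1.3415$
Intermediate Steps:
$t{\left(p \right)} = \frac{1}{2 + p}$ ($t{\left(p \right)} = \frac{1}{p + 2} = \frac{1}{2 + p}$)
$V{\left(G \right)} = -15 + \frac{1}{2 + G}$ ($V{\left(G \right)} = \frac{1}{2 + G} + 5 \left(-3\right) = \frac{1}{2 + G} - 15 = -15 + \frac{1}{2 + G}$)
$\frac{-4220 + V{\left(32 \right)}}{3013 + \left(-9 + u{\left(1 \right)}\right)^{2}} = \frac{-4220 + \frac{-29 - 480}{2 + 32}}{3013 + \left(-9 - 3\right)^{2}} = \frac{-4220 + \frac{-29 - 480}{34}}{3013 + \left(-12\right)^{2}} = \frac{-4220 + \frac{1}{34} \left(-509\right)}{3013 + 144} = \frac{-4220 - \frac{509}{34}}{3157} = \left(- \frac{143989}{34}\right) \frac{1}{3157} = - \frac{143989}{107338}$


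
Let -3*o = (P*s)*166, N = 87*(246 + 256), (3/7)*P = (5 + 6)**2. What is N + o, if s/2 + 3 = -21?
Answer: 2380654/3 ≈ 7.9355e+5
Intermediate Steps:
P = 847/3 (P = 7*(5 + 6)**2/3 = (7/3)*11**2 = (7/3)*121 = 847/3 ≈ 282.33)
s = -48 (s = -6 + 2*(-21) = -6 - 42 = -48)
N = 43674 (N = 87*502 = 43674)
o = 2249632/3 (o = -(847/3)*(-48)*166/3 = -(-13552)*166/3 = -1/3*(-2249632) = 2249632/3 ≈ 7.4988e+5)
N + o = 43674 + 2249632/3 = 2380654/3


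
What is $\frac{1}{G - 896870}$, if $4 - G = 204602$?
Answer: $- \frac{1}{1101468} \approx -9.0788 \cdot 10^{-7}$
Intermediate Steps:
$G = -204598$ ($G = 4 - 204602 = -204598$)
$\frac{1}{G - 896870} = \frac{1}{-204598 - 896870} = \frac{1}{-1101468} = - \frac{1}{1101468}$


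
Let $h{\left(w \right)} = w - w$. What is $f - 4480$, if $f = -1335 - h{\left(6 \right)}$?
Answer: $-5815$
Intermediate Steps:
$h{\left(w \right)} = 0$
$f = -1335$ ($f = -1335 - 0 = -1335 + 0 = -1335$)
$f - 4480 = -1335 - 4480 = -5815$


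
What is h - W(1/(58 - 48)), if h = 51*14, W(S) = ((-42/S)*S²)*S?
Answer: 35721/50 ≈ 714.42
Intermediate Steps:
W(S) = -42*S² (W(S) = (-42*S)*S = -42*S²)
h = 714
h - W(1/(58 - 48)) = 714 - (-42)*(1/(58 - 48))² = 714 - (-42)*(1/10)² = 714 - (-42)*(⅒)² = 714 - (-42)/100 = 714 - 1*(-21/50) = 714 + 21/50 = 35721/50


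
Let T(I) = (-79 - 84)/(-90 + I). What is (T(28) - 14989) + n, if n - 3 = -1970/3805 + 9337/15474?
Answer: -2734802679851/182523567 ≈ -14983.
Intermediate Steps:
n = 36335843/11775714 (n = 3 + (-1970/3805 + 9337/15474) = 3 + (-1970*1/3805 + 9337*(1/15474)) = 3 + (-394/761 + 9337/15474) = 3 + 1008701/11775714 = 36335843/11775714 ≈ 3.0857)
T(I) = -163/(-90 + I)
(T(28) - 14989) + n = (-163/(-90 + 28) - 14989) + 36335843/11775714 = (-163/(-62) - 14989) + 36335843/11775714 = (-163*(-1/62) - 14989) + 36335843/11775714 = (163/62 - 14989) + 36335843/11775714 = -929155/62 + 36335843/11775714 = -2734802679851/182523567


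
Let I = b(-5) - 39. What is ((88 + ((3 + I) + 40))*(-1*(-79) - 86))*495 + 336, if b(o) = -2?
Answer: -311514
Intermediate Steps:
I = -41 (I = -2 - 39 = -41)
((88 + ((3 + I) + 40))*(-1*(-79) - 86))*495 + 336 = ((88 + ((3 - 41) + 40))*(-1*(-79) - 86))*495 + 336 = ((88 + (-38 + 40))*(79 - 86))*495 + 336 = ((88 + 2)*(-7))*495 + 336 = (90*(-7))*495 + 336 = -630*495 + 336 = -311850 + 336 = -311514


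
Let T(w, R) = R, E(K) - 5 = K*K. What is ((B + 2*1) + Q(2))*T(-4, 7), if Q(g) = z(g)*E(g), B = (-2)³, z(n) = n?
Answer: 84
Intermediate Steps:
E(K) = 5 + K² (E(K) = 5 + K*K = 5 + K²)
B = -8
Q(g) = g*(5 + g²)
((B + 2*1) + Q(2))*T(-4, 7) = ((-8 + 2*1) + 2*(5 + 2²))*7 = ((-8 + 2) + 2*(5 + 4))*7 = (-6 + 2*9)*7 = (-6 + 18)*7 = 12*7 = 84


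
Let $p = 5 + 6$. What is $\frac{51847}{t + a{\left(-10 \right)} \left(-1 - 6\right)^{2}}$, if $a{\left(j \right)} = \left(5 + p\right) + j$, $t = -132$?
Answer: $\frac{51847}{162} \approx 320.04$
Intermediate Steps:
$p = 11$
$a{\left(j \right)} = 16 + j$ ($a{\left(j \right)} = \left(5 + 11\right) + j = 16 + j$)
$\frac{51847}{t + a{\left(-10 \right)} \left(-1 - 6\right)^{2}} = \frac{51847}{-132 + \left(16 - 10\right) \left(-1 - 6\right)^{2}} = \frac{51847}{-132 + 6 \left(-7\right)^{2}} = \frac{51847}{-132 + 6 \cdot 49} = \frac{51847}{-132 + 294} = \frac{51847}{162}$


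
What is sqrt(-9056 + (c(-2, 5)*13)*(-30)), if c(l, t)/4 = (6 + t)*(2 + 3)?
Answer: 2*I*sqrt(23714) ≈ 307.99*I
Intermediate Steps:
c(l, t) = 120 + 20*t (c(l, t) = 4*((6 + t)*(2 + 3)) = 4*((6 + t)*5) = 4*(30 + 5*t) = 120 + 20*t)
sqrt(-9056 + (c(-2, 5)*13)*(-30)) = sqrt(-9056 + ((120 + 20*5)*13)*(-30)) = sqrt(-9056 + ((120 + 100)*13)*(-30)) = sqrt(-9056 + (220*13)*(-30)) = sqrt(-9056 + 2860*(-30)) = sqrt(-9056 - 85800) = sqrt(-94856) = 2*I*sqrt(23714)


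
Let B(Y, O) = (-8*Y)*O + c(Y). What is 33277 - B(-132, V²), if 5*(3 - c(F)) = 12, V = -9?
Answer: -261298/5 ≈ -52260.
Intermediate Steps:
c(F) = ⅗ (c(F) = 3 - ⅕*12 = 3 - 12/5 = ⅗)
B(Y, O) = ⅗ - 8*O*Y (B(Y, O) = (-8*Y)*O + ⅗ = -8*O*Y + ⅗ = ⅗ - 8*O*Y)
33277 - B(-132, V²) = 33277 - (⅗ - 8*(-9)²*(-132)) = 33277 - (⅗ - 8*81*(-132)) = 33277 - (⅗ + 85536) = 33277 - 1*427683/5 = 33277 - 427683/5 = -261298/5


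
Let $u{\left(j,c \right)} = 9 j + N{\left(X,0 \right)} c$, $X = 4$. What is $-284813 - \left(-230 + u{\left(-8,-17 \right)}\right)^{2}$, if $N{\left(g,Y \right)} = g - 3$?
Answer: $-386574$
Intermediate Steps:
$N{\left(g,Y \right)} = -3 + g$ ($N{\left(g,Y \right)} = g - 3 = -3 + g$)
$u{\left(j,c \right)} = c + 9 j$ ($u{\left(j,c \right)} = 9 j + \left(-3 + 4\right) c = 9 j + 1 c = 9 j + c = c + 9 j$)
$-284813 - \left(-230 + u{\left(-8,-17 \right)}\right)^{2} = -284813 - \left(-230 + \left(-17 + 9 \left(-8\right)\right)\right)^{2} = -284813 - \left(-230 - 89\right)^{2} = -284813 - \left(-319\right)^{2} = -284813 - 101761 = -386574$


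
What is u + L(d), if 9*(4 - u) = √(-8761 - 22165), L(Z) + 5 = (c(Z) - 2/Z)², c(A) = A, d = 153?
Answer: 547864240/23409 - 47*I*√14/9 ≈ 23404.0 - 19.54*I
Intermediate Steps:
L(Z) = -5 + (Z - 2/Z)²
u = 4 - 47*I*√14/9 (u = 4 - √(-8761 - 22165)/9 = 4 - 47*I*√14/9 ≈ 4.0 - 19.54*I)
u + L(d) = (4 - 47*I*√14/9) + (-9 + 153² + 4/153²) = (4 - 47*I*√14/9) + (-9 + 23409 + 4*(1/23409)) = (4 - 47*I*√14/9) + (-9 + 23409 + 4/23409) = (4 - 47*I*√14/9) + 547770604/23409 = 547864240/23409 - 47*I*√14/9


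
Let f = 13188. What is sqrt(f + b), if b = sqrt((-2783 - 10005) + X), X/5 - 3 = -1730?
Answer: sqrt(13188 + I*sqrt(21423)) ≈ 114.84 + 0.6373*I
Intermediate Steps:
X = -8635 (X = 15 + 5*(-1730) = 15 - 8650 = -8635)
b = I*sqrt(21423) (b = sqrt((-2783 - 10005) - 8635) = sqrt(-12788 - 8635) = sqrt(-21423) = I*sqrt(21423) ≈ 146.37*I)
sqrt(f + b) = sqrt(13188 + I*sqrt(21423))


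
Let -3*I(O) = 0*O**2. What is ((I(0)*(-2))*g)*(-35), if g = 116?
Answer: 0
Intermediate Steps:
I(O) = 0 (I(O) = -0*O**2 = -1/3*0 = 0)
((I(0)*(-2))*g)*(-35) = ((0*(-2))*116)*(-35) = (0*116)*(-35) = 0*(-35) = 0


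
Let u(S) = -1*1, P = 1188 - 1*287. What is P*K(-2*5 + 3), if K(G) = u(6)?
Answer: -901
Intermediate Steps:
P = 901 (P = 1188 - 287 = 901)
u(S) = -1
K(G) = -1
P*K(-2*5 + 3) = 901*(-1) = -901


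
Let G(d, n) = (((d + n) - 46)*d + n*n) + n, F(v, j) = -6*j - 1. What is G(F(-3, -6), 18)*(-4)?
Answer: -2348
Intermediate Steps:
F(v, j) = -1 - 6*j
G(d, n) = n + n² + d*(-46 + d + n) (G(d, n) = ((-46 + d + n)*d + n²) + n = (d*(-46 + d + n) + n²) + n = (n² + d*(-46 + d + n)) + n = n + n² + d*(-46 + d + n))
G(F(-3, -6), 18)*(-4) = (18 + (-1 - 6*(-6))² + 18² - 46*(-1 - 6*(-6)) + (-1 - 6*(-6))*18)*(-4) = (18 + (-1 + 36)² + 324 - 46*(-1 + 36) + (-1 + 36)*18)*(-4) = (18 + 35² + 324 - 46*35 + 35*18)*(-4) = (18 + 1225 + 324 - 1610 + 630)*(-4) = 587*(-4) = -2348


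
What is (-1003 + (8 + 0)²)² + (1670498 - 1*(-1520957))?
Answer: 4073176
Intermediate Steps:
(-1003 + (8 + 0)²)² + (1670498 - 1*(-1520957)) = (-1003 + 8²)² + (1670498 + 1520957) = (-1003 + 64)² + 3191455 = (-939)² + 3191455 = 881721 + 3191455 = 4073176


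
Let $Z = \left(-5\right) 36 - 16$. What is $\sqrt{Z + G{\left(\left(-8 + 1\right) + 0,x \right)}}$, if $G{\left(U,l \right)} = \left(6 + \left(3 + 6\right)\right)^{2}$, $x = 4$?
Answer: $\sqrt{29} \approx 5.3852$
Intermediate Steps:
$Z = -196$ ($Z = -180 - 16 = -196$)
$G{\left(U,l \right)} = 225$ ($G{\left(U,l \right)} = \left(6 + 9\right)^{2} = 15^{2} = 225$)
$\sqrt{Z + G{\left(\left(-8 + 1\right) + 0,x \right)}} = \sqrt{-196 + 225} = \sqrt{29}$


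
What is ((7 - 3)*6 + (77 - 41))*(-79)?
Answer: -4740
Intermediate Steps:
((7 - 3)*6 + (77 - 41))*(-79) = (4*6 + 36)*(-79) = (24 + 36)*(-79) = 60*(-79) = -4740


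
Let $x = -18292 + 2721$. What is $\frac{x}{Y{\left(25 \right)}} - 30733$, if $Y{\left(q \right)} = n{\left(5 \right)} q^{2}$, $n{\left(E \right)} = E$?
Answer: $- \frac{96056196}{3125} \approx -30738.0$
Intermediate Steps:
$x = -15571$
$Y{\left(q \right)} = 5 q^{2}$
$\frac{x}{Y{\left(25 \right)}} - 30733 = - \frac{15571}{5 \cdot 25^{2}} - 30733 = - \frac{15571}{5 \cdot 625} - 30733 = - \frac{15571}{3125} - 30733 = - \frac{96056196}{3125}$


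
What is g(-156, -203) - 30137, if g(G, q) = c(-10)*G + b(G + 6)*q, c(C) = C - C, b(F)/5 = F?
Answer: 122113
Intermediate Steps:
b(F) = 5*F
c(C) = 0
g(G, q) = q*(30 + 5*G) (g(G, q) = 0*G + (5*(G + 6))*q = 0 + (5*(6 + G))*q = 0 + (30 + 5*G)*q = 0 + q*(30 + 5*G) = q*(30 + 5*G))
g(-156, -203) - 30137 = 5*(-203)*(6 - 156) - 30137 = 5*(-203)*(-150) - 30137 = 152250 - 30137 = 122113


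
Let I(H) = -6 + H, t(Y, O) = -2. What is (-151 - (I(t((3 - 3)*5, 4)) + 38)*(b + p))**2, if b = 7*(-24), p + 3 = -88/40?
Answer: 25452025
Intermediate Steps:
p = -26/5 (p = -3 - 88/40 = -3 - 88*1/40 = -3 - 11/5 = -26/5 ≈ -5.2000)
b = -168
(-151 - (I(t((3 - 3)*5, 4)) + 38)*(b + p))**2 = (-151 - ((-6 - 2) + 38)*(-168 - 26/5))**2 = (-151 - (-8 + 38)*(-866)/5)**2 = (-151 - 30*(-866)/5)**2 = (-151 - 1*(-5196))**2 = (-151 + 5196)**2 = 5045**2 = 25452025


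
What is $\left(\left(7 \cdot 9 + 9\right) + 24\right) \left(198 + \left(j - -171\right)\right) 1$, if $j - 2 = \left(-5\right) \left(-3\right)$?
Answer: $37056$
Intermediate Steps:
$j = 17$ ($j = 2 - -15 = 2 + 15 = 17$)
$\left(\left(7 \cdot 9 + 9\right) + 24\right) \left(198 + \left(j - -171\right)\right) 1 = \left(\left(7 \cdot 9 + 9\right) + 24\right) \left(198 + \left(17 - -171\right)\right) 1 = \left(\left(63 + 9\right) + 24\right) \left(198 + \left(17 + 171\right)\right) 1 = \left(72 + 24\right) \left(198 + 188\right) 1 = 96 \cdot 386 \cdot 1 = 37056 \cdot 1 = 37056$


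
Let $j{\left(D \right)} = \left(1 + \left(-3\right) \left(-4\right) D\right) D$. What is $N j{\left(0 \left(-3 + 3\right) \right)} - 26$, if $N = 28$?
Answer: $-26$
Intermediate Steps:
$j{\left(D \right)} = D \left(1 + 12 D\right)$ ($j{\left(D \right)} = \left(1 + 12 D\right) D = D \left(1 + 12 D\right)$)
$N j{\left(0 \left(-3 + 3\right) \right)} - 26 = 28 \cdot 0 \left(-3 + 3\right) \left(1 + 12 \cdot 0 \left(-3 + 3\right)\right) - 26 = 28 \cdot 0 \cdot 0 \left(1 + 12 \cdot 0 \cdot 0\right) - 26 = 28 \cdot 0 \left(1 + 12 \cdot 0\right) - 26 = 28 \cdot 0 \left(1 + 0\right) - 26 = 28 \cdot 0 \cdot 1 - 26 = 28 \cdot 0 - 26 = 0 - 26 = -26$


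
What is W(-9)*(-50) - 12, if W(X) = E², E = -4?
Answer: -812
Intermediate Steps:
W(X) = 16 (W(X) = (-4)² = 16)
W(-9)*(-50) - 12 = 16*(-50) - 12 = -800 - 12 = -812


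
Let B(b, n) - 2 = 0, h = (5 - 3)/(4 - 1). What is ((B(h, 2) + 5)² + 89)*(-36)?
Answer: -4968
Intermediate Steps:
h = ⅔ (h = 2/3 = 2*(⅓) = ⅔ ≈ 0.66667)
B(b, n) = 2 (B(b, n) = 2 + 0 = 2)
((B(h, 2) + 5)² + 89)*(-36) = ((2 + 5)² + 89)*(-36) = (7² + 89)*(-36) = (49 + 89)*(-36) = 138*(-36) = -4968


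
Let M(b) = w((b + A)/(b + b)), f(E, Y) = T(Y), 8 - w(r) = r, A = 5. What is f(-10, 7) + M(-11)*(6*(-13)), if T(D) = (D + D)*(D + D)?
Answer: -4474/11 ≈ -406.73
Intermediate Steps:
w(r) = 8 - r
T(D) = 4*D**2 (T(D) = (2*D)*(2*D) = 4*D**2)
f(E, Y) = 4*Y**2
M(b) = 8 - (5 + b)/(2*b) (M(b) = 8 - (b + 5)/(b + b) = 8 - (5 + b)/(2*b))
f(-10, 7) + M(-11)*(6*(-13)) = 4*7**2 + ((5/2)*(-1 + 3*(-11))/(-11))*(6*(-13)) = 4*49 + ((5/2)*(-1/11)*(-1 - 33))*(-78) = 196 + ((5/2)*(-1/11)*(-34))*(-78) = 196 + (85/11)*(-78) = 196 - 6630/11 = -4474/11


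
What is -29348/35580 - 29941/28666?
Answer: -476647637/254984070 ≈ -1.8693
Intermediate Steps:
-29348/35580 - 29941/28666 = -29348*1/35580 - 29941*1/28666 = -7337/8895 - 29941/28666 = -476647637/254984070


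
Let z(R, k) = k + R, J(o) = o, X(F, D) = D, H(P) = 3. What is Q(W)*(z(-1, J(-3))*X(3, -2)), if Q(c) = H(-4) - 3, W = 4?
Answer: 0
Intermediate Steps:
z(R, k) = R + k
Q(c) = 0 (Q(c) = 3 - 3 = 0)
Q(W)*(z(-1, J(-3))*X(3, -2)) = 0*((-1 - 3)*(-2)) = 0*(-4*(-2)) = 0*8 = 0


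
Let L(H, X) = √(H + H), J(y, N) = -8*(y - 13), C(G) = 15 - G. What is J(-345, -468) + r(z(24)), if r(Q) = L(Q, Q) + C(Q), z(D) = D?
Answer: 2855 + 4*√3 ≈ 2861.9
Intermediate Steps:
J(y, N) = 104 - 8*y (J(y, N) = -8*(-13 + y) = 104 - 8*y)
L(H, X) = √2*√H (L(H, X) = √(2*H) = √2*√H)
r(Q) = 15 - Q + √2*√Q (r(Q) = √2*√Q + (15 - Q) = 15 - Q + √2*√Q)
J(-345, -468) + r(z(24)) = (104 - 8*(-345)) + (15 - 1*24 + √2*√24) = (104 + 2760) + (15 - 24 + √2*(2*√6)) = 2864 + (15 - 24 + 4*√3) = 2864 + (-9 + 4*√3) = 2855 + 4*√3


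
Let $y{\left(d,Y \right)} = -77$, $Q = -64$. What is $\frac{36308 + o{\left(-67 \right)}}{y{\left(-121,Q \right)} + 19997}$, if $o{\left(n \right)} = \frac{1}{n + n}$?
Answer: $\frac{1621757}{889760} \approx 1.8227$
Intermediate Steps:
$o{\left(n \right)} = \frac{1}{2 n}$
$\frac{36308 + o{\left(-67 \right)}}{y{\left(-121,Q \right)} + 19997} = \frac{36308 + \frac{1}{2 \left(-67\right)}}{-77 + 19997} = \frac{36308 + \frac{1}{2} \left(- \frac{1}{67}\right)}{19920} = \left(36308 - \frac{1}{134}\right) \frac{1}{19920} = \frac{4865271}{134} \cdot \frac{1}{19920} = \frac{1621757}{889760}$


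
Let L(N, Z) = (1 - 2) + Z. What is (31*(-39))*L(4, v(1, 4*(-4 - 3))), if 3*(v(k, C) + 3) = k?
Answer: 4433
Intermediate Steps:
v(k, C) = -3 + k/3
L(N, Z) = -1 + Z
(31*(-39))*L(4, v(1, 4*(-4 - 3))) = (31*(-39))*(-1 + (-3 + (⅓)*1)) = -1209*(-1 + (-3 + ⅓)) = -1209*(-1 - 8/3) = -1209*(-11/3) = 4433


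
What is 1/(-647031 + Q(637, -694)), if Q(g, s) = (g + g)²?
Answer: 1/976045 ≈ 1.0245e-6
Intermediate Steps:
Q(g, s) = 4*g² (Q(g, s) = (2*g)² = 4*g²)
1/(-647031 + Q(637, -694)) = 1/(-647031 + 4*637²) = 1/(-647031 + 4*405769) = 1/(-647031 + 1623076) = 1/976045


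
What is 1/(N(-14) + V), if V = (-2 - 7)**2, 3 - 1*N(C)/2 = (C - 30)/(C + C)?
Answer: 7/587 ≈ 0.011925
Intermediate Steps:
N(C) = 6 - (-30 + C)/C (N(C) = 6 - 2*(C - 30)/(C + C) = 6 - 2*(-30 + C)/(2*C) = 6 - 2*(-30 + C)*1/(2*C) = 6 - (-30 + C)/C)
V = 81 (V = (-9)**2 = 81)
1/(N(-14) + V) = 1/((5 + 30/(-14)) + 81) = 1/((5 + 30*(-1/14)) + 81) = 1/((5 - 15/7) + 81) = 1/(20/7 + 81) = 1/(587/7) = 7/587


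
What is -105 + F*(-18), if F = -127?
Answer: 2181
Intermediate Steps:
-105 + F*(-18) = -105 - 127*(-18) = -105 + 2286 = 2181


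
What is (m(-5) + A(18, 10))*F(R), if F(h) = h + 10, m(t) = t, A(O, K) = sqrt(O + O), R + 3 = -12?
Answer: -5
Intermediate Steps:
R = -15 (R = -3 - 12 = -15)
A(O, K) = sqrt(2)*sqrt(O) (A(O, K) = sqrt(2*O) = sqrt(2)*sqrt(O))
F(h) = 10 + h
(m(-5) + A(18, 10))*F(R) = (-5 + sqrt(2)*sqrt(18))*(10 - 15) = (-5 + sqrt(2)*(3*sqrt(2)))*(-5) = (-5 + 6)*(-5) = 1*(-5) = -5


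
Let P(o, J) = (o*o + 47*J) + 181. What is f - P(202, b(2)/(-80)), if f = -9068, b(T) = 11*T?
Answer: -2001603/40 ≈ -50040.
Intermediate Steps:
P(o, J) = 181 + o² + 47*J (P(o, J) = (o² + 47*J) + 181 = 181 + o² + 47*J)
f - P(202, b(2)/(-80)) = -9068 - (181 + 202² + 47*((11*2)/(-80))) = -9068 - (181 + 40804 + 47*(22*(-1/80))) = -9068 - (181 + 40804 + 47*(-11/40)) = -9068 - (181 + 40804 - 517/40) = -9068 - 1*1638883/40 = -9068 - 1638883/40 = -2001603/40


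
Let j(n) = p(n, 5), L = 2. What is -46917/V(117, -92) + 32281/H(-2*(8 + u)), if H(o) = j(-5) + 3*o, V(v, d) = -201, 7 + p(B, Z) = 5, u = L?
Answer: -1193209/4154 ≈ -287.24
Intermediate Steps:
u = 2
p(B, Z) = -2 (p(B, Z) = -7 + 5 = -2)
j(n) = -2
H(o) = -2 + 3*o
-46917/V(117, -92) + 32281/H(-2*(8 + u)) = -46917/(-201) + 32281/(-2 + 3*(-2*(8 + 2))) = -46917*(-1/201) + 32281/(-2 + 3*(-2*10)) = 15639/67 + 32281/(-2 + 3*(-20)) = 15639/67 + 32281/(-2 - 60) = 15639/67 + 32281/(-62) = 15639/67 + 32281*(-1/62) = 15639/67 - 32281/62 = -1193209/4154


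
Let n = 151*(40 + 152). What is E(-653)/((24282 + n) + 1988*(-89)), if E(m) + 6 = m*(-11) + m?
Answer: -3262/61829 ≈ -0.052758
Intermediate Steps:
E(m) = -6 - 10*m (E(m) = -6 + (m*(-11) + m) = -6 + (-11*m + m) = -6 - 10*m)
n = 28992 (n = 151*192 = 28992)
E(-653)/((24282 + n) + 1988*(-89)) = (-6 - 10*(-653))/((24282 + 28992) + 1988*(-89)) = (-6 + 6530)/(53274 - 176932) = 6524/(-123658) = 6524*(-1/123658) = -3262/61829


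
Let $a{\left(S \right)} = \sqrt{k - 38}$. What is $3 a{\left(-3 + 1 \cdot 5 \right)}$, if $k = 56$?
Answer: $9 \sqrt{2} \approx 12.728$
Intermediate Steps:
$a{\left(S \right)} = 3 \sqrt{2}$ ($a{\left(S \right)} = \sqrt{56 - 38} = \sqrt{18} = 3 \sqrt{2}$)
$3 a{\left(-3 + 1 \cdot 5 \right)} = 3 \cdot 3 \sqrt{2} = 9 \sqrt{2}$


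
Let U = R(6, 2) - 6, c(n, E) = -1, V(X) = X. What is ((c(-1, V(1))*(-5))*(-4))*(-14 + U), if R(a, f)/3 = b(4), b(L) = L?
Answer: 160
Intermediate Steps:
R(a, f) = 12 (R(a, f) = 3*4 = 12)
U = 6 (U = 12 - 6 = 6)
((c(-1, V(1))*(-5))*(-4))*(-14 + U) = (-1*(-5)*(-4))*(-14 + 6) = (5*(-4))*(-8) = -20*(-8) = 160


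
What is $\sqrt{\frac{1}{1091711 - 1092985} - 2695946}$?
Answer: $\frac{i \sqrt{89300515330}}{182} \approx 1641.9 i$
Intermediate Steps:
$\sqrt{\frac{1}{1091711 - 1092985} - 2695946} = \sqrt{\frac{1}{-1274} - 2695946} = \sqrt{- \frac{1}{1274} - 2695946} = \sqrt{- \frac{3434635205}{1274}} = \frac{i \sqrt{89300515330}}{182}$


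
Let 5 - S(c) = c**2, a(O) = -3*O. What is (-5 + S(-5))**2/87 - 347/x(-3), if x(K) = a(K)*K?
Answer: 15688/783 ≈ 20.036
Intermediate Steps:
S(c) = 5 - c**2
x(K) = -3*K**2 (x(K) = (-3*K)*K = -3*K**2)
(-5 + S(-5))**2/87 - 347/x(-3) = (-5 + (5 - 1*(-5)**2))**2/87 - 347/((-3*(-3)**2)) = (-5 + (5 - 1*25))**2*(1/87) - 347/((-3*9)) = (-5 + (5 - 25))**2*(1/87) - 347/(-27) = (-5 - 20)**2*(1/87) - 347*(-1/27) = (-25)**2*(1/87) + 347/27 = 625*(1/87) + 347/27 = 625/87 + 347/27 = 15688/783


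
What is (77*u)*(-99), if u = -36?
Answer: 274428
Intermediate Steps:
(77*u)*(-99) = (77*(-36))*(-99) = -2772*(-99) = 274428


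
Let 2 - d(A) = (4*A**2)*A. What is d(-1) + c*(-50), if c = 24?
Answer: -1194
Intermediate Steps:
d(A) = 2 - 4*A**3 (d(A) = 2 - 4*A**2*A = 2 - 4*A**3)
d(-1) + c*(-50) = (2 - 4*(-1)**3) + 24*(-50) = (2 - 4*(-1)) - 1200 = (2 + 4) - 1200 = 6 - 1200 = -1194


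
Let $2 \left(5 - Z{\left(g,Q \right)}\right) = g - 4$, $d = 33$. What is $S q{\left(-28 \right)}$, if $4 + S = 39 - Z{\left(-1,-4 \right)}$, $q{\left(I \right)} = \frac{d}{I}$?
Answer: $- \frac{1815}{56} \approx -32.411$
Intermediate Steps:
$Z{\left(g,Q \right)} = 7 - \frac{g}{2}$ ($Z{\left(g,Q \right)} = 5 - \frac{g - 4}{2} = 5 - \frac{-4 + g}{2} = 5 - \left(-2 + \frac{g}{2}\right) = 7 - \frac{g}{2}$)
$q{\left(I \right)} = \frac{33}{I}$
$S = \frac{55}{2}$ ($S = -4 + \left(39 - \left(7 - - \frac{1}{2}\right)\right) = -4 + \left(39 - \left(7 + \frac{1}{2}\right)\right) = -4 + \left(39 - \frac{15}{2}\right) = -4 + \frac{63}{2} = \frac{55}{2} \approx 27.5$)
$S q{\left(-28 \right)} = \frac{55 \frac{33}{-28}}{2} = \frac{55 \cdot 33 \left(- \frac{1}{28}\right)}{2} = \frac{55}{2} \left(- \frac{33}{28}\right) = - \frac{1815}{56}$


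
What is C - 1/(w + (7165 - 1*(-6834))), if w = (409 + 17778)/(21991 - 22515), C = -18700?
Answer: -136833304824/7317289 ≈ -18700.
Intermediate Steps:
w = -18187/524 (w = 18187/(-524) = 18187*(-1/524) = -18187/524 ≈ -34.708)
C - 1/(w + (7165 - 1*(-6834))) = -18700 - 1/(-18187/524 + (7165 - 1*(-6834))) = -18700 - 1/(-18187/524 + (7165 + 6834)) = -18700 - 1/(-18187/524 + 13999) = -18700 - 1/7317289/524 = -18700 - 1*524/7317289 = -18700 - 524/7317289 = -136833304824/7317289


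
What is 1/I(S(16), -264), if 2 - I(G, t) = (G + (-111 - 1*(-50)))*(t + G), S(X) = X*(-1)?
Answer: -1/21558 ≈ -4.6386e-5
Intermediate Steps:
S(X) = -X
I(G, t) = 2 - (-61 + G)*(G + t) (I(G, t) = 2 - (G + (-111 - 1*(-50)))*(t + G) = 2 - (G + (-111 + 50))*(G + t) = 2 - (G - 61)*(G + t) = 2 - (-61 + G)*(G + t))
1/I(S(16), -264) = 1/(2 - (-1*16)² + 61*(-1*16) + 61*(-264) - 1*(-1*16)*(-264)) = 1/(2 - 1*(-16)² + 61*(-16) - 16104 - 1*(-16)*(-264)) = 1/(2 - 1*256 - 976 - 16104 - 4224) = 1/(2 - 256 - 976 - 16104 - 4224) = 1/(-21558) = -1/21558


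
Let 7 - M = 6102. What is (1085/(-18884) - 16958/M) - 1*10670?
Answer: -1227781824803/115097980 ≈ -10667.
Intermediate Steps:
M = -6095 (M = 7 - 1*6102 = 7 - 6102 = -6095)
(1085/(-18884) - 16958/M) - 1*10670 = (1085/(-18884) - 16958/(-6095)) - 1*10670 = (1085*(-1/18884) - 16958*(-1/6095)) - 10670 = (-1085/18884 + 16958/6095) - 10670 = 313621797/115097980 - 10670 = -1227781824803/115097980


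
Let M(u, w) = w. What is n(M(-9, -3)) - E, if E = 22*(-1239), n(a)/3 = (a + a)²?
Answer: 27366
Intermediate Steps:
n(a) = 12*a² (n(a) = 3*(a + a)² = 3*(2*a)² = 3*(4*a²) = 12*a²)
E = -27258
n(M(-9, -3)) - E = 12*(-3)² - 1*(-27258) = 12*9 + 27258 = 108 + 27258 = 27366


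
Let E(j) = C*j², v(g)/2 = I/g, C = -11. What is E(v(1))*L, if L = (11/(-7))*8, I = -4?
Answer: 61952/7 ≈ 8850.3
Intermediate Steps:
v(g) = -8/g (v(g) = 2*(-4/g) = -8/g)
E(j) = -11*j²
L = -88/7 (L = (11*(-⅐))*8 = -11/7*8 = -88/7 ≈ -12.571)
E(v(1))*L = -11*(-8/1)²*(-88/7) = -11*(-8*1)²*(-88/7) = -11*(-8)²*(-88/7) = -11*64*(-88/7) = -704*(-88/7) = 61952/7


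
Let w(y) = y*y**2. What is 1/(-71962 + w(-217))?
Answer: -1/10290275 ≈ -9.7179e-8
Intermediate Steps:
w(y) = y**3
1/(-71962 + w(-217)) = 1/(-71962 + (-217)**3) = 1/(-71962 - 10218313) = 1/(-10290275) = -1/10290275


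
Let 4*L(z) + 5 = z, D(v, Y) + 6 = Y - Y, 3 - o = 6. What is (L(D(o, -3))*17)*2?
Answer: -187/2 ≈ -93.500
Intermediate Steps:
o = -3 (o = 3 - 1*6 = 3 - 6 = -3)
D(v, Y) = -6 (D(v, Y) = -6 + (Y - Y) = -6 + 0 = -6)
L(z) = -5/4 + z/4
(L(D(o, -3))*17)*2 = ((-5/4 + (¼)*(-6))*17)*2 = ((-5/4 - 3/2)*17)*2 = -11/4*17*2 = -187/4*2 = -187/2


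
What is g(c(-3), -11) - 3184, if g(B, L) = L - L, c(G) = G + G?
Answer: -3184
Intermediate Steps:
c(G) = 2*G
g(B, L) = 0
g(c(-3), -11) - 3184 = 0 - 3184 = -3184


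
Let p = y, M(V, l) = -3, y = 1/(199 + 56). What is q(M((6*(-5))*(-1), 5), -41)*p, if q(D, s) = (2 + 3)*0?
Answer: 0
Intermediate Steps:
y = 1/255 ≈ 0.0039216
q(D, s) = 0 (q(D, s) = 5*0 = 0)
p = 1/255 ≈ 0.0039216
q(M((6*(-5))*(-1), 5), -41)*p = 0*(1/255) = 0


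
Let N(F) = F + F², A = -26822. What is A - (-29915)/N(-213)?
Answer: -1211144317/45156 ≈ -26821.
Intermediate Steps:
A - (-29915)/N(-213) = -26822 - (-29915)/((-213*(1 - 213))) = -26822 - (-29915)/((-213*(-212))) = -26822 - (-29915)/45156 = -26822 - 1*(-29915/45156) = -26822 + 29915/45156 = -1211144317/45156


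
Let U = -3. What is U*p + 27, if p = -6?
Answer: 45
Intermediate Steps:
U*p + 27 = -3*(-6) + 27 = 18 + 27 = 45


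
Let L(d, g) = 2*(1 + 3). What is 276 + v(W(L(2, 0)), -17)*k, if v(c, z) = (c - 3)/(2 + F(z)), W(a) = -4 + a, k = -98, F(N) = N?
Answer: 4238/15 ≈ 282.53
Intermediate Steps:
L(d, g) = 8 (L(d, g) = 2*4 = 8)
v(c, z) = (-3 + c)/(2 + z) (v(c, z) = (c - 3)/(2 + z) = (-3 + c)/(2 + z))
276 + v(W(L(2, 0)), -17)*k = 276 + ((-3 + (-4 + 8))/(2 - 17))*(-98) = 276 + ((-3 + 4)/(-15))*(-98) = 276 - 1/15*1*(-98) = 276 - 1/15*(-98) = 276 + 98/15 = 4238/15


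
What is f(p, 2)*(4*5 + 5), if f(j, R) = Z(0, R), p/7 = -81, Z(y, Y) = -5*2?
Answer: -250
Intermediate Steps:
Z(y, Y) = -10
p = -567 (p = 7*(-81) = -567)
f(j, R) = -10
f(p, 2)*(4*5 + 5) = -10*(4*5 + 5) = -10*(20 + 5) = -10*25 = -250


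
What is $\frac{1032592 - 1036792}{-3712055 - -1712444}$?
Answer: $\frac{1400}{666537} \approx 0.0021004$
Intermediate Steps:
$\frac{1032592 - 1036792}{-3712055 - -1712444} = - \frac{4200}{-3712055 + \left(-742947 + 2455391\right)} = - \frac{4200}{-3712055 + 1712444} = - \frac{4200}{-1999611} = \left(-4200\right) \left(- \frac{1}{1999611}\right) = \frac{1400}{666537}$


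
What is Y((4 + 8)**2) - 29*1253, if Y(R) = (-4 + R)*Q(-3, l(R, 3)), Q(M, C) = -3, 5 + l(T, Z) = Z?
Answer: -36757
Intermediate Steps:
l(T, Z) = -5 + Z
Y(R) = 12 - 3*R (Y(R) = (-4 + R)*(-3) = 12 - 3*R)
Y((4 + 8)**2) - 29*1253 = (12 - 3*(4 + 8)**2) - 29*1253 = (12 - 3*12**2) - 1*36337 = (12 - 3*144) - 36337 = (12 - 432) - 36337 = -420 - 36337 = -36757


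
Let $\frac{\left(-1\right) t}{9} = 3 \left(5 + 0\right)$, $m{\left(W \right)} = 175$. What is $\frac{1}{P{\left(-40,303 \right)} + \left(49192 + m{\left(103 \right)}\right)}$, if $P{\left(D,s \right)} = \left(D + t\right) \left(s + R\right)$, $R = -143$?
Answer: $\frac{1}{21367} \approx 4.6801 \cdot 10^{-5}$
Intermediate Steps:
$t = -135$ ($t = - 9 \cdot 3 \left(5 + 0\right) = - 9 \cdot 3 \cdot 5 = \left(-9\right) 15 = -135$)
$P{\left(D,s \right)} = \left(-143 + s\right) \left(-135 + D\right)$ ($P{\left(D,s \right)} = \left(D - 135\right) \left(s - 143\right) = \left(-135 + D\right) \left(-143 + s\right) = \left(-143 + s\right) \left(-135 + D\right)$)
$\frac{1}{P{\left(-40,303 \right)} + \left(49192 + m{\left(103 \right)}\right)} = \frac{1}{\left(19305 - -5720 - 40905 - 12120\right) + \left(49192 + 175\right)} = \frac{1}{\left(19305 + 5720 - 40905 - 12120\right) + 49367} = \frac{1}{-28000 + 49367} = \frac{1}{21367}$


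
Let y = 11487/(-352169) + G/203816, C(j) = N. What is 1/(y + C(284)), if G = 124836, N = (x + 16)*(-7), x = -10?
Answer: -17944419226/743260073769 ≈ -0.024143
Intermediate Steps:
N = -42 (N = (-10 + 16)*(-7) = 6*(-7) = -42)
C(j) = -42
y = 10405533723/17944419226 (y = 11487/(-352169) + 124836/203816 = 11487*(-1/352169) + 124836*(1/203816) = -11487/352169 + 31209/50954 = 10405533723/17944419226 ≈ 0.57988)
1/(y + C(284)) = 1/(10405533723/17944419226 - 42) = 1/(-743260073769/17944419226) = -17944419226/743260073769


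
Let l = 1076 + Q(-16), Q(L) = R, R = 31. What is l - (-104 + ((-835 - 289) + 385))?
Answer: 1950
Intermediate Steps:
Q(L) = 31
l = 1107 (l = 1076 + 31 = 1107)
l - (-104 + ((-835 - 289) + 385)) = 1107 - (-104 + ((-835 - 289) + 385)) = 1107 - (-104 + (-1124 + 385)) = 1107 - (-104 - 739) = 1107 - 1*(-843) = 1107 + 843 = 1950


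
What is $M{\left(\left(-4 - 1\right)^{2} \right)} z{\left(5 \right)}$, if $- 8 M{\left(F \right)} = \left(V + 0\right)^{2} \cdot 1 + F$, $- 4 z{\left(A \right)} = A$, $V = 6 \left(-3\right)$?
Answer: $\frac{1745}{32} \approx 54.531$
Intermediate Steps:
$V = -18$
$z{\left(A \right)} = - \frac{A}{4}$
$M{\left(F \right)} = - \frac{81}{2} - \frac{F}{8}$ ($M{\left(F \right)} = - \frac{\left(-18 + 0\right)^{2} \cdot 1 + F}{8} = - \frac{\left(-18\right)^{2} \cdot 1 + F}{8} = - \frac{324 \cdot 1 + F}{8} = - \frac{324 + F}{8} = - \frac{81}{2} - \frac{F}{8}$)
$M{\left(\left(-4 - 1\right)^{2} \right)} z{\left(5 \right)} = \left(- \frac{81}{2} - \frac{\left(-4 - 1\right)^{2}}{8}\right) \left(\left(- \frac{1}{4}\right) 5\right) = \left(- \frac{81}{2} - \frac{\left(-5\right)^{2}}{8}\right) \left(- \frac{5}{4}\right) = \left(- \frac{81}{2} - \frac{25}{8}\right) \left(- \frac{5}{4}\right) = \left(- \frac{349}{8}\right) \left(- \frac{5}{4}\right) = \frac{1745}{32}$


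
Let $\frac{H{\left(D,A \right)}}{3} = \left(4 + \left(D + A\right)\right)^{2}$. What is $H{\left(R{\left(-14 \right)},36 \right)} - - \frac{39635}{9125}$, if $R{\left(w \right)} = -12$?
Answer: $\frac{4300327}{1825} \approx 2356.3$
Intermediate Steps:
$H{\left(D,A \right)} = 3 \left(4 + A + D\right)^{2}$ ($H{\left(D,A \right)} = 3 \left(4 + \left(D + A\right)\right)^{2} = 3 \left(4 + \left(A + D\right)\right)^{2} = 3 \left(4 + A + D\right)^{2}$)
$H{\left(R{\left(-14 \right)},36 \right)} - - \frac{39635}{9125} = 3 \left(4 + 36 - 12\right)^{2} - - \frac{39635}{9125} = 3 \cdot 28^{2} - \left(-39635\right) \frac{1}{9125} = 3 \cdot 784 - - \frac{7927}{1825} = 2352 + \frac{7927}{1825} = \frac{4300327}{1825}$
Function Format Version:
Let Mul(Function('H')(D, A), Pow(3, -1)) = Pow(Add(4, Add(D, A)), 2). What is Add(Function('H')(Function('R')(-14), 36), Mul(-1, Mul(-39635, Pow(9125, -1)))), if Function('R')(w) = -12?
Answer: Rational(4300327, 1825) ≈ 2356.3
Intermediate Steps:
Function('H')(D, A) = Mul(3, Pow(Add(4, A, D), 2)) (Function('H')(D, A) = Mul(3, Pow(Add(4, Add(D, A)), 2)) = Mul(3, Pow(Add(4, Add(A, D)), 2)) = Mul(3, Pow(Add(4, A, D), 2)))
Add(Function('H')(Function('R')(-14), 36), Mul(-1, Mul(-39635, Pow(9125, -1)))) = Add(Mul(3, Pow(Add(4, 36, -12), 2)), Mul(-1, Mul(-39635, Pow(9125, -1)))) = Add(Mul(3, Pow(28, 2)), Mul(-1, Mul(-39635, Rational(1, 9125)))) = Add(Mul(3, 784), Mul(-1, Rational(-7927, 1825))) = Add(2352, Rational(7927, 1825)) = Rational(4300327, 1825)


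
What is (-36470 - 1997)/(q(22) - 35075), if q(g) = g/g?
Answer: 2959/2698 ≈ 1.0967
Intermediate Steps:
q(g) = 1
(-36470 - 1997)/(q(22) - 35075) = (-36470 - 1997)/(1 - 35075) = -38467/(-35074) = -38467*(-1/35074) = 2959/2698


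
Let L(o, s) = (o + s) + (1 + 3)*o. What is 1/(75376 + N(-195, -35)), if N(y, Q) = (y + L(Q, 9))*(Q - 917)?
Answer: 1/419048 ≈ 2.3864e-6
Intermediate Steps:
L(o, s) = s + 5*o (L(o, s) = (o + s) + 4*o = s + 5*o)
N(y, Q) = (-917 + Q)*(9 + y + 5*Q) (N(y, Q) = (y + (9 + 5*Q))*(Q - 917) = (9 + y + 5*Q)*(-917 + Q) = (-917 + Q)*(9 + y + 5*Q))
1/(75376 + N(-195, -35)) = 1/(75376 + (-8253 - 4576*(-35) - 917*(-195) + 5*(-35)² - 35*(-195))) = 1/(75376 + (-8253 + 160160 + 178815 + 5*1225 + 6825)) = 1/(75376 + (-8253 + 160160 + 178815 + 6125 + 6825)) = 1/(75376 + 343672) = 1/419048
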